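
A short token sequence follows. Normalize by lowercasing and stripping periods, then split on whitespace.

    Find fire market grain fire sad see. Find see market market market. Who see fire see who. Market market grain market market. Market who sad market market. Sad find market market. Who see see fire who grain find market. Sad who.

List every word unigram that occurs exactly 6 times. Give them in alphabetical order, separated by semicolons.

Unigram counts meeting the condition (exactly 6 times):
  see: 6
  who: 6

see; who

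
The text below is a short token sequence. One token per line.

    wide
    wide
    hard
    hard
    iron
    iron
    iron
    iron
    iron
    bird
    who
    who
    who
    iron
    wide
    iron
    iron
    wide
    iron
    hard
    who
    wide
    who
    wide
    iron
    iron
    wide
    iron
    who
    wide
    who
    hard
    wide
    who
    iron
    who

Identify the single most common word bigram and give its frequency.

Bigram frequencies (highest first):
  iron iron: 6
  wide iron: 4
  iron wide: 3
  who wide: 3
  wide who: 3
  who who: 2
  … (12 more, each ≤ 2)

"iron iron", 6 times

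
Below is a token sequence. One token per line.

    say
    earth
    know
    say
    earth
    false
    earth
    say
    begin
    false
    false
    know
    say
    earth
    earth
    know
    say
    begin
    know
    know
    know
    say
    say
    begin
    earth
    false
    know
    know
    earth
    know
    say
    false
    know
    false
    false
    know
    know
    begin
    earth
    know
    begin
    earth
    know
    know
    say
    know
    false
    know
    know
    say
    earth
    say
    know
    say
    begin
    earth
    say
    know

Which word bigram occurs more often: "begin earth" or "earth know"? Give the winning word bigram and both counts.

"begin earth": 4 occurrences
"earth know": 5 occurrences

"earth know" (5 vs 4)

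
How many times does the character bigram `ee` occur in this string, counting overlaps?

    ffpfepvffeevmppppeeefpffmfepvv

3

Sliding a length-2 window over the 30 characters (29 positions):
  position 10–11: ee
  position 18–19: ee
  position 19–20: ee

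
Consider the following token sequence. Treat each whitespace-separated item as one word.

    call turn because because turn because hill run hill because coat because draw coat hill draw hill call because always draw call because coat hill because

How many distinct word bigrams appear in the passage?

20

26 tokens → 25 bigram windows in total.
Repeated bigrams (each contributes count−1 duplicates):
  because coat: 2
  call because: 2
  coat hill: 2
  hill because: 2
  turn because: 2
5 duplicate windows → 25 − 5 = 20 distinct.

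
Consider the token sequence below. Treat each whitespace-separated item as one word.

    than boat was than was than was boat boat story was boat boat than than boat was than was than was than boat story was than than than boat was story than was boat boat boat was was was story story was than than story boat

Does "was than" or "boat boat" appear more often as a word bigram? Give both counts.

"was than": 7 occurrences
"boat boat": 4 occurrences

"was than" (7 vs 4)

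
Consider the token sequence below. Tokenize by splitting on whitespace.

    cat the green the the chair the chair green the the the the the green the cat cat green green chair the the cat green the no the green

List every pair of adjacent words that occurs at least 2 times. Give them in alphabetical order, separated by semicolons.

Bigram counts meeting the condition (at least 2 times):
  cat green: 2
  chair the: 2
  green the: 4
  the cat: 2
  the chair: 2
  the green: 3
  the the: 6

cat green; chair the; green the; the cat; the chair; the green; the the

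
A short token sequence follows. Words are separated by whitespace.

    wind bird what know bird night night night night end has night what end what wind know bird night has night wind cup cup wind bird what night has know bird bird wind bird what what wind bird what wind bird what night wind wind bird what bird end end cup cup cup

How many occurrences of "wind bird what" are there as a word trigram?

Scanning the 51 overlapping trigram windows for "wind bird what":
  position 1–3: wind bird what
  position 25–27: wind bird what
  position 33–35: wind bird what
  position 37–39: wind bird what
  position 40–42: wind bird what
  position 45–47: wind bird what

6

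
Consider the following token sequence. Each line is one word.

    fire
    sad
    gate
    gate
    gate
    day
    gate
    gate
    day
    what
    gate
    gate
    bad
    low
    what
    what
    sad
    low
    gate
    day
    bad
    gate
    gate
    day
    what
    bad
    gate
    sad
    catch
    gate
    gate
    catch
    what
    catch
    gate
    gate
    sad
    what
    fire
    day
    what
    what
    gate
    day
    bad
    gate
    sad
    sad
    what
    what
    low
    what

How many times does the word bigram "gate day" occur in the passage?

Scanning the 51 overlapping bigram windows for "gate day":
  position 5–6: gate day
  position 8–9: gate day
  position 19–20: gate day
  position 23–24: gate day
  position 43–44: gate day

5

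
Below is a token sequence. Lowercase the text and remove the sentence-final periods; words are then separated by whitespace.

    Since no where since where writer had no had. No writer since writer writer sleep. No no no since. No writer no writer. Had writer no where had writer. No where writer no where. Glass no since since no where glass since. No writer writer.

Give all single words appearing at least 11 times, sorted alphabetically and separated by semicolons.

no; writer

Unigram counts meeting the condition (at least 11 times):
  no: 14
  writer: 11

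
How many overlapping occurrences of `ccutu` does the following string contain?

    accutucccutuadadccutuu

3

Sliding a length-5 window over the 22 characters (18 positions):
  position 2–6: ccutu
  position 8–12: ccutu
  position 17–21: ccutu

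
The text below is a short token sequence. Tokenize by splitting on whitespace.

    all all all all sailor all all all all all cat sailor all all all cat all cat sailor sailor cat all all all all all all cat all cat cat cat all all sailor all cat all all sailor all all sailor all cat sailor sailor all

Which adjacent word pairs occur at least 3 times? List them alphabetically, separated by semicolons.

all all; all cat; all sailor; cat all; cat sailor; sailor all

Bigram counts meeting the condition (at least 3 times):
  all all: 17
  all cat: 7
  all sailor: 4
  cat all: 5
  cat sailor: 3
  sailor all: 6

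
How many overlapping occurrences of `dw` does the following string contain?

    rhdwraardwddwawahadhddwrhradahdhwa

4

Sliding a length-2 window over the 34 characters (33 positions):
  position 3–4: dw
  position 9–10: dw
  position 12–13: dw
  position 22–23: dw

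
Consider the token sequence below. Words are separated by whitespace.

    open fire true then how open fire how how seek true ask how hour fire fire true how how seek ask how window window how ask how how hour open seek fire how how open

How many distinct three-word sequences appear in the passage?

31

35 tokens → 33 trigram windows in total.
Repeated trigrams (each contributes count−1 duplicates):
  fire how how: 2
  how how seek: 2
2 duplicate windows → 33 − 2 = 31 distinct.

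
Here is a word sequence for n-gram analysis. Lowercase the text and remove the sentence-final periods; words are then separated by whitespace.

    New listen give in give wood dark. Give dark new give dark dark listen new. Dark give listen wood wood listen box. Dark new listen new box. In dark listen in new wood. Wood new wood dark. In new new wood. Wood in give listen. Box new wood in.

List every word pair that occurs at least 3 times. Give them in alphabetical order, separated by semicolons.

new wood; wood wood

Bigram counts meeting the condition (at least 3 times):
  new wood: 4
  wood wood: 3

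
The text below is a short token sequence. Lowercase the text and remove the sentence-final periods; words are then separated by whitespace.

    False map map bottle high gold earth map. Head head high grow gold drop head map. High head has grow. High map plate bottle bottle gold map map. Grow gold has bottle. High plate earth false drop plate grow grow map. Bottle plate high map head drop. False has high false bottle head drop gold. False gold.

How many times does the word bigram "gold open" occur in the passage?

0

Scanning the 56 overlapping bigram windows for "gold open":
  (none found)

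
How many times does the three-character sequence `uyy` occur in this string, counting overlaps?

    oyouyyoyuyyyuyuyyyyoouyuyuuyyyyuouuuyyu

Sliding a length-3 window over the 39 characters (37 positions):
  position 4–6: uyy
  position 9–11: uyy
  position 15–17: uyy
  position 27–29: uyy
  position 36–38: uyy

5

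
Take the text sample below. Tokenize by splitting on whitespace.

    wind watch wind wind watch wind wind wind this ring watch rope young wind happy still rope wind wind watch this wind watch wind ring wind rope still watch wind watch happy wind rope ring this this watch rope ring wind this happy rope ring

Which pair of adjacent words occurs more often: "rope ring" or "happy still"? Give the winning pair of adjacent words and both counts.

"rope ring" (3 vs 1)

"rope ring": 3 occurrences
"happy still": 1 occurrence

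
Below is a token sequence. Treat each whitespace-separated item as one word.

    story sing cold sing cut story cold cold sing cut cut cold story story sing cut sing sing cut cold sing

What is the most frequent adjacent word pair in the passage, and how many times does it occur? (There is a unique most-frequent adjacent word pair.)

Bigram frequencies (highest first):
  sing cut: 4
  cold sing: 3
  story sing: 2
  cut cold: 2
  sing cold: 1
  cut story: 1
  … (7 more, each ≤ 1)

"sing cut", 4 times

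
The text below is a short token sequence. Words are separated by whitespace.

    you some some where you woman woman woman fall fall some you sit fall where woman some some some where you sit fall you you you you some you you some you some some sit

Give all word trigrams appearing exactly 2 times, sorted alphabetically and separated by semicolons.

Trigram counts meeting the condition (exactly 2 times):
  some some where: 2
  some where you: 2
  you sit fall: 2
  you some some: 2
  you some you: 2
  you you some: 2
  you you you: 2

some some where; some where you; you sit fall; you some some; you some you; you you some; you you you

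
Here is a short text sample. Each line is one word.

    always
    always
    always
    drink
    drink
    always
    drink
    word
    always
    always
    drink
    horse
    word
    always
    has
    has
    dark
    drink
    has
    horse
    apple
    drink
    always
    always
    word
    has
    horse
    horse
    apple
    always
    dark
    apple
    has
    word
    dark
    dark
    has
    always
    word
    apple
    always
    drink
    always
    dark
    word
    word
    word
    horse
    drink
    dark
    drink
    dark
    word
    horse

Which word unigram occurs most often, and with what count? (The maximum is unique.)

"always", 13 times

Unigram frequencies (highest first):
  always: 13
  drink: 9
  word: 9
  dark: 7
  horse: 6
  has: 6
  … (1 more, each ≤ 4)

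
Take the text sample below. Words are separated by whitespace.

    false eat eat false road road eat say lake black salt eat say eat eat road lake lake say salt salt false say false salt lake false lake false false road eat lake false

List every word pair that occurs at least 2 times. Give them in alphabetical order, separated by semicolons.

eat eat; eat say; false road; lake false; road eat

Bigram counts meeting the condition (at least 2 times):
  eat eat: 2
  eat say: 2
  false road: 2
  lake false: 3
  road eat: 2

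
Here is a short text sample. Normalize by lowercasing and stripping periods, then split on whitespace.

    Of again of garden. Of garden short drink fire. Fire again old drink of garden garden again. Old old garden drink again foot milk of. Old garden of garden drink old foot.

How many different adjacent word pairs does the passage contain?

32 tokens → 31 bigram windows in total.
Repeated bigrams (each contributes count−1 duplicates):
  of garden: 4
  again old: 2
  garden drink: 2
  garden of: 2
  old garden: 2
7 duplicate windows → 31 − 7 = 24 distinct.

24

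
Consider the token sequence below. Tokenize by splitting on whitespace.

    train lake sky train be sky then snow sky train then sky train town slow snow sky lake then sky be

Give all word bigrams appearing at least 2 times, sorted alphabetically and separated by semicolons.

Bigram counts meeting the condition (at least 2 times):
  sky train: 3
  snow sky: 2
  then sky: 2

sky train; snow sky; then sky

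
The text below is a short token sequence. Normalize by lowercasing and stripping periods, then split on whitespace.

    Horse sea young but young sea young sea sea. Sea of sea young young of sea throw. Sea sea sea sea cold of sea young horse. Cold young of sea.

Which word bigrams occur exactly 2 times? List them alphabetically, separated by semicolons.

Bigram counts meeting the condition (exactly 2 times):
  young of: 2
  young sea: 2

young of; young sea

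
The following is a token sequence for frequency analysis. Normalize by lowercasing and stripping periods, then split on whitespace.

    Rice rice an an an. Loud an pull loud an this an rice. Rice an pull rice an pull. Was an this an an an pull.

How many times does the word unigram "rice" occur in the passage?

5

Scanning the 26 tokens for "rice":
  position 1: rice
  position 2: rice
  position 13: rice
  position 14: rice
  position 17: rice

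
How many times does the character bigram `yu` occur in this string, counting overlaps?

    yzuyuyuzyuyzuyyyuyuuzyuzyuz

7

Sliding a length-2 window over the 27 characters (26 positions):
  position 4–5: yu
  position 6–7: yu
  position 9–10: yu
  position 16–17: yu
  position 18–19: yu
  position 22–23: yu
  position 25–26: yu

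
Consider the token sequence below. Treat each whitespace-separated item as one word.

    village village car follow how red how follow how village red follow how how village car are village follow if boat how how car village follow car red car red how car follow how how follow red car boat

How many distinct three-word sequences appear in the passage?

39 tokens → 37 trigram windows in total.
Repeated trigrams (each contributes count−1 duplicates):
  car follow how: 2
  follow how how: 2
2 duplicate windows → 37 − 2 = 35 distinct.

35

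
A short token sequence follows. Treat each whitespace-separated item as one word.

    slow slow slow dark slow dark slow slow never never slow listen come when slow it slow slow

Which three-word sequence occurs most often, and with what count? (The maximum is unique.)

Trigram frequencies (highest first):
  slow dark slow: 2
  slow slow slow: 1
  slow slow dark: 1
  dark slow dark: 1
  dark slow slow: 1
  slow slow never: 1
  … (9 more, each ≤ 1)

"slow dark slow", 2 times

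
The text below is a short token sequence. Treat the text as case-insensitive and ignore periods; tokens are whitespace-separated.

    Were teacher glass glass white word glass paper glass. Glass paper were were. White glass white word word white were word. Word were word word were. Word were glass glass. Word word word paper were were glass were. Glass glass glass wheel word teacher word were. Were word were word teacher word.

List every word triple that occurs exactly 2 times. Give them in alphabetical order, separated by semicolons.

Trigram counts meeting the condition (exactly 2 times):
  glass white word: 2
  paper were were: 2
  were glass glass: 2
  were word were: 2
  were word word: 2
  word teacher word: 2
  word word were: 2

glass white word; paper were were; were glass glass; were word were; were word word; word teacher word; word word were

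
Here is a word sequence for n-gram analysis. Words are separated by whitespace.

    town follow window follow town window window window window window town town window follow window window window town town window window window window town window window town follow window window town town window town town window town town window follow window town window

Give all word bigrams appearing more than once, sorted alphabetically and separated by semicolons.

follow window; town follow; town town; town window; window follow; window town; window window

Bigram counts meeting the condition (more than once):
  follow window: 4
  town follow: 2
  town town: 5
  town window: 8
  window follow: 3
  window town: 8
  window window: 11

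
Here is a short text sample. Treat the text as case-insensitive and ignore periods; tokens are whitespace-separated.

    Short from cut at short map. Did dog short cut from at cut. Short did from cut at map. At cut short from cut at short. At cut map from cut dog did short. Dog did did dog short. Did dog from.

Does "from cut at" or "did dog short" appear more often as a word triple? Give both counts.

"from cut at": 3 occurrences
"did dog short": 2 occurrences

"from cut at" (3 vs 2)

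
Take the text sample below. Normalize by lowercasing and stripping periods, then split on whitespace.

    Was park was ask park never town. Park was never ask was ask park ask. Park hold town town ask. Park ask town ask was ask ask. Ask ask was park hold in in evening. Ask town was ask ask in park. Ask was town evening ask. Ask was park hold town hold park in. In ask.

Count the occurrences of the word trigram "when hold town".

0

Scanning the 55 overlapping trigram windows for "when hold town":
  (none found)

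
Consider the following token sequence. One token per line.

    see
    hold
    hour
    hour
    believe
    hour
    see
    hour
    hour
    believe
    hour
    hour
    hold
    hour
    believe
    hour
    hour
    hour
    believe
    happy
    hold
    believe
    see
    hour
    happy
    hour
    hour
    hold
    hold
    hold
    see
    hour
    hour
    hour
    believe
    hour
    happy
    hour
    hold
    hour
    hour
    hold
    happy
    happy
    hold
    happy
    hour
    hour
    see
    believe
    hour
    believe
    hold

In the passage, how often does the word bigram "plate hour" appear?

0

Scanning the 52 overlapping bigram windows for "plate hour":
  (none found)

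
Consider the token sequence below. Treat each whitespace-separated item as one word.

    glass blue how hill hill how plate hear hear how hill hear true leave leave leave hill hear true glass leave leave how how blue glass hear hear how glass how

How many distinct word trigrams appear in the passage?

27

31 tokens → 29 trigram windows in total.
Repeated trigrams (each contributes count−1 duplicates):
  hear hear how: 2
  hill hear true: 2
2 duplicate windows → 29 − 2 = 27 distinct.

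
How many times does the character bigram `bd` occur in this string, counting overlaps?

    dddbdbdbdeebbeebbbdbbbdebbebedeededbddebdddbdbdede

9

Sliding a length-2 window over the 50 characters (49 positions):
  position 4–5: bd
  position 6–7: bd
  position 8–9: bd
  position 18–19: bd
  position 22–23: bd
  position 36–37: bd
  position 40–41: bd
  position 44–45: bd
  position 46–47: bd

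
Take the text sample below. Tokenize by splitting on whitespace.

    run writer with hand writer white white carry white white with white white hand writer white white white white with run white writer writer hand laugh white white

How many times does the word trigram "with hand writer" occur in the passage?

1

Scanning the 26 overlapping trigram windows for "with hand writer":
  position 3–5: with hand writer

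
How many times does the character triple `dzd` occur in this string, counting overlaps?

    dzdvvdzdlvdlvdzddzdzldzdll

Sliding a length-3 window over the 26 characters (24 positions):
  position 1–3: dzd
  position 6–8: dzd
  position 14–16: dzd
  position 17–19: dzd
  position 22–24: dzd

5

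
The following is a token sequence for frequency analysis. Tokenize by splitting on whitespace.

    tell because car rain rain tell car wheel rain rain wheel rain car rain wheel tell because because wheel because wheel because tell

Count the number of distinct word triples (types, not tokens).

20

23 tokens → 21 trigram windows in total.
Repeated trigrams (each contributes count−1 duplicates):
  because wheel because: 2
1 duplicate windows → 21 − 1 = 20 distinct.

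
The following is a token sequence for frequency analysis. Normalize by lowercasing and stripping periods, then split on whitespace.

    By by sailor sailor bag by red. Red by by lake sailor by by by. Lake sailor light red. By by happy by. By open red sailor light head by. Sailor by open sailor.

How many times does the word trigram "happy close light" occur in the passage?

0

Scanning the 32 overlapping trigram windows for "happy close light":
  (none found)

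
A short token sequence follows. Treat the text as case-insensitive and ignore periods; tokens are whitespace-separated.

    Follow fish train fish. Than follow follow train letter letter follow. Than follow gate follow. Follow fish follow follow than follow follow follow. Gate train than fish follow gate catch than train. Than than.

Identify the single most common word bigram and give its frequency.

Bigram frequencies (highest first):
  follow follow: 5
  than follow: 3
  follow gate: 3
  follow fish: 2
  follow than: 2
  fish follow: 2
  … (15 more, each ≤ 2)

"follow follow", 5 times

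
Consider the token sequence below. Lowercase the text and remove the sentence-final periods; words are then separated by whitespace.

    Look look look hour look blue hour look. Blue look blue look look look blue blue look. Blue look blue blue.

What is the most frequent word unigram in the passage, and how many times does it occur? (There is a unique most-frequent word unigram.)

"look", 11 times

Unigram frequencies (highest first):
  look: 11
  blue: 8
  hour: 2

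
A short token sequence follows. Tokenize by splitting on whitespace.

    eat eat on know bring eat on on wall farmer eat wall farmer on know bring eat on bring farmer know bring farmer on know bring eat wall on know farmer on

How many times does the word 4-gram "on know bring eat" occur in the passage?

Scanning the 29 overlapping 4-gram windows for "on know bring eat":
  position 3–6: on know bring eat
  position 14–17: on know bring eat
  position 24–27: on know bring eat

3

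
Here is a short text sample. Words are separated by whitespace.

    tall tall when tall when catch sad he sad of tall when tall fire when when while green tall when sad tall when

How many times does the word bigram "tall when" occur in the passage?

Scanning the 22 overlapping bigram windows for "tall when":
  position 2–3: tall when
  position 4–5: tall when
  position 11–12: tall when
  position 19–20: tall when
  position 22–23: tall when

5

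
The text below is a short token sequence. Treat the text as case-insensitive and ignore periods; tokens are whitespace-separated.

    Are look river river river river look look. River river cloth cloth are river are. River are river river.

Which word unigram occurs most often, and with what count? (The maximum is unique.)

Unigram frequencies (highest first):
  river: 10
  are: 4
  look: 3
  cloth: 2

"river", 10 times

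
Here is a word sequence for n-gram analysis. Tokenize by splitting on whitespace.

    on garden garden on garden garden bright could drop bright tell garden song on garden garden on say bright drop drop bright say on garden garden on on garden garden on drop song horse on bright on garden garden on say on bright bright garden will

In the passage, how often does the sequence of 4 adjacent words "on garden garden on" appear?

Scanning the 43 overlapping 4-gram windows for "on garden garden on":
  position 1–4: on garden garden on
  position 14–17: on garden garden on
  position 24–27: on garden garden on
  position 28–31: on garden garden on
  position 37–40: on garden garden on

5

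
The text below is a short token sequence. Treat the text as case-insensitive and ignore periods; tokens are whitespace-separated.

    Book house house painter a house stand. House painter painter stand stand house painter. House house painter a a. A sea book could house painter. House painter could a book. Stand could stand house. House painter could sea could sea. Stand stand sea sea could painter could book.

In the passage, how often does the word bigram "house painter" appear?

Scanning the 47 overlapping bigram windows for "house painter":
  position 3–4: house painter
  position 8–9: house painter
  position 13–14: house painter
  position 16–17: house painter
  position 24–25: house painter
  position 26–27: house painter
  position 35–36: house painter

7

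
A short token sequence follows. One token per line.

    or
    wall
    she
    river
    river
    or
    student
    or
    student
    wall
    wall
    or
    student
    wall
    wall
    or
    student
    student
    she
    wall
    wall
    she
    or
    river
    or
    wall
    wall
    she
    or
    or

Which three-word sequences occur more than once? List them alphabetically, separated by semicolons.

or student wall; student wall wall; wall or student; wall she or; wall wall or; wall wall she

Trigram counts meeting the condition (more than once):
  or student wall: 2
  student wall wall: 2
  wall or student: 2
  wall she or: 2
  wall wall or: 2
  wall wall she: 2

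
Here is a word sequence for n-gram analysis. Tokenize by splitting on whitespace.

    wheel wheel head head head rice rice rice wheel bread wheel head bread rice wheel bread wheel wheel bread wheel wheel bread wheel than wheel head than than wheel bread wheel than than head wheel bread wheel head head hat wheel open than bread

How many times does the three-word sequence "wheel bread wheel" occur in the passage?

Scanning the 42 overlapping trigram windows for "wheel bread wheel":
  position 9–11: wheel bread wheel
  position 15–17: wheel bread wheel
  position 18–20: wheel bread wheel
  position 21–23: wheel bread wheel
  position 29–31: wheel bread wheel
  position 35–37: wheel bread wheel

6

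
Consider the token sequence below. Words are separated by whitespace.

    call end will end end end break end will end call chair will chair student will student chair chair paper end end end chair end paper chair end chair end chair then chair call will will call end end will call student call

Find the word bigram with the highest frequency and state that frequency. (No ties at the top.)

"end end", 5 times

Bigram frequencies (highest first):
  end end: 5
  end will: 3
  end chair: 3
  chair end: 3
  call end: 2
  will end: 2
  … (23 more, each ≤ 2)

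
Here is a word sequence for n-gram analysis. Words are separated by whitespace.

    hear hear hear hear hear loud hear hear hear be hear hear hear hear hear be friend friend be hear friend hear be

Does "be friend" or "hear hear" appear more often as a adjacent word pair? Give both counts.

"be friend": 1 occurrence
"hear hear": 10 occurrences

"hear hear" (10 vs 1)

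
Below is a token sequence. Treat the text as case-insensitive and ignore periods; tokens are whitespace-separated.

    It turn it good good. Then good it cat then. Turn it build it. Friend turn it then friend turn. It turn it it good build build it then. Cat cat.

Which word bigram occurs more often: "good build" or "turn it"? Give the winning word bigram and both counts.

"good build": 1 occurrence
"turn it": 5 occurrences

"turn it" (5 vs 1)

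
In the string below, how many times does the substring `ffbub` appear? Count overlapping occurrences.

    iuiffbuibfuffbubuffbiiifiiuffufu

1

Sliding a length-5 window over the 32 characters (28 positions):
  position 12–16: ffbub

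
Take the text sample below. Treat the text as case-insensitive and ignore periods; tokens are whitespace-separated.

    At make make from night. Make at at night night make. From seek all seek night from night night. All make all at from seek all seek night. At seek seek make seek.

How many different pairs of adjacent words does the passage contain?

33 tokens → 32 bigram windows in total.
Repeated bigrams (each contributes count−1 duplicates):
  all seek: 2
  from night: 2
  from seek: 2
  make from: 2
  night make: 2
  night night: 2
  seek all: 2
  seek night: 2
8 duplicate windows → 32 − 8 = 24 distinct.

24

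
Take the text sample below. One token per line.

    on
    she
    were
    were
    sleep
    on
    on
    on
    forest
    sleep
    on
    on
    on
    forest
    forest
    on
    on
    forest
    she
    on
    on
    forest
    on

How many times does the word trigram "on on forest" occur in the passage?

Scanning the 21 overlapping trigram windows for "on on forest":
  position 7–9: on on forest
  position 12–14: on on forest
  position 16–18: on on forest
  position 20–22: on on forest

4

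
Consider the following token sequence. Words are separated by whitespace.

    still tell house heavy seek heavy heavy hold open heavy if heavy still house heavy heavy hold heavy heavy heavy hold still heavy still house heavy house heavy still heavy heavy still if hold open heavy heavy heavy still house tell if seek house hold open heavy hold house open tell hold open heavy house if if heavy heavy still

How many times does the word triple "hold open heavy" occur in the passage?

4

Scanning the 58 overlapping trigram windows for "hold open heavy":
  position 8–10: hold open heavy
  position 34–36: hold open heavy
  position 45–47: hold open heavy
  position 52–54: hold open heavy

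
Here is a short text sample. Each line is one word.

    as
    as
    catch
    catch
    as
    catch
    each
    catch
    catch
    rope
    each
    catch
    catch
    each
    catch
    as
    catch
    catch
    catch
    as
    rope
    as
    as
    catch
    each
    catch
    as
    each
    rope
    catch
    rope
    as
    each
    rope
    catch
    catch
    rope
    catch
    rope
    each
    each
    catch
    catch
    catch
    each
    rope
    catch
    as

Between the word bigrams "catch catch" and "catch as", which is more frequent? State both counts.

"catch catch": 8 occurrences
"catch as": 5 occurrences

"catch catch" (8 vs 5)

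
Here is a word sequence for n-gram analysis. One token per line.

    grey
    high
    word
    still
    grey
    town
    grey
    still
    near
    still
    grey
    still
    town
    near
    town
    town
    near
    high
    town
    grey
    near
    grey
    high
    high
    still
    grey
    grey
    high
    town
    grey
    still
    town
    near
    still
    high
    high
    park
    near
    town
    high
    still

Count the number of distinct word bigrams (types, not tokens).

41 tokens → 40 bigram windows in total.
Repeated bigrams (each contributes count−1 duplicates):
  grey high: 3
  grey still: 3
  still grey: 3
  town grey: 3
  town near: 3
  high high: 2
  high still: 2
  high town: 2
  … (3 more repeated)
16 duplicate windows → 40 − 16 = 24 distinct.

24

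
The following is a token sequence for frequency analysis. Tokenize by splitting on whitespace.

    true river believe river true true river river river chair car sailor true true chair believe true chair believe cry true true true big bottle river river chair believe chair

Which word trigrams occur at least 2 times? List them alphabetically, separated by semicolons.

Trigram counts meeting the condition (at least 2 times):
  river river chair: 2
  true chair believe: 2

river river chair; true chair believe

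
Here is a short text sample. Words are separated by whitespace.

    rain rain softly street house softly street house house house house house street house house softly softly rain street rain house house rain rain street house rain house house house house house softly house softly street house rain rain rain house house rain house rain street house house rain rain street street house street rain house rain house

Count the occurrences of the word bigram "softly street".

3

Scanning the 57 overlapping bigram windows for "softly street":
  position 3–4: softly street
  position 6–7: softly street
  position 35–36: softly street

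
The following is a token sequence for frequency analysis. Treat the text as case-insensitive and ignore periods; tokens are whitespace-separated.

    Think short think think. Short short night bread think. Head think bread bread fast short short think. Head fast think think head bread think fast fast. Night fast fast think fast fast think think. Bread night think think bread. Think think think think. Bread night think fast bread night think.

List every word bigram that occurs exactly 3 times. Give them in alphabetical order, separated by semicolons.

Bigram counts meeting the condition (exactly 3 times):
  bread night: 3
  bread think: 3
  fast fast: 3
  fast think: 3
  night think: 3
  think fast: 3
  think head: 3

bread night; bread think; fast fast; fast think; night think; think fast; think head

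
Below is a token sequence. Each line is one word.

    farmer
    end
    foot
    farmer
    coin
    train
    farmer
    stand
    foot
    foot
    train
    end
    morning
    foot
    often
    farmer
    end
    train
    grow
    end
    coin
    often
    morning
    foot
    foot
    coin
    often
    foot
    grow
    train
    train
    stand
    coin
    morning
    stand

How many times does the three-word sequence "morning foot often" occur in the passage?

1

Scanning the 33 overlapping trigram windows for "morning foot often":
  position 13–15: morning foot often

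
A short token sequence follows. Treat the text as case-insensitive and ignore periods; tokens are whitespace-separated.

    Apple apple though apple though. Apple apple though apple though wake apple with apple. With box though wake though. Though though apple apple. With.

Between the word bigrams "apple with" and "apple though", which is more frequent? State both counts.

"apple with": 3 occurrences
"apple though": 4 occurrences

"apple though" (4 vs 3)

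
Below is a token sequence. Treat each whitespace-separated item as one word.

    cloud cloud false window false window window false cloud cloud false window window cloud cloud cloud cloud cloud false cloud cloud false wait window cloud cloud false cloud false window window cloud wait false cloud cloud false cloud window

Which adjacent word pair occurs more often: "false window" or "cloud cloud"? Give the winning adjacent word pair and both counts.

"cloud cloud" (9 vs 4)

"false window": 4 occurrences
"cloud cloud": 9 occurrences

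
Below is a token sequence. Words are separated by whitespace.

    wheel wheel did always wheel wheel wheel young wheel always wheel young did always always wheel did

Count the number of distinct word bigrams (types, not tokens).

17 tokens → 16 bigram windows in total.
Repeated bigrams (each contributes count−1 duplicates):
  always wheel: 3
  wheel wheel: 3
  did always: 2
  wheel did: 2
  wheel young: 2
7 duplicate windows → 16 − 7 = 9 distinct.

9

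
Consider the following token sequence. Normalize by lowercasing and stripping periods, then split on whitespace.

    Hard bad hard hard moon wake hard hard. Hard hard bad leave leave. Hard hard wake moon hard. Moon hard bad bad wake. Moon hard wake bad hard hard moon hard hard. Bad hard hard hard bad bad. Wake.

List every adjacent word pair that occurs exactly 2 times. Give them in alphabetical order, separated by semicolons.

Bigram counts meeting the condition (exactly 2 times):
  bad bad: 2
  bad wake: 2
  hard wake: 2
  wake moon: 2

bad bad; bad wake; hard wake; wake moon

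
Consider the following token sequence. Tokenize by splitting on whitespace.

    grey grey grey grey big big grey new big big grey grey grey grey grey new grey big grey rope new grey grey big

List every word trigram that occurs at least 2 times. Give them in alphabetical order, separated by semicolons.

Trigram counts meeting the condition (at least 2 times):
  big big grey: 2
  grey grey big: 2
  grey grey grey: 5

big big grey; grey grey big; grey grey grey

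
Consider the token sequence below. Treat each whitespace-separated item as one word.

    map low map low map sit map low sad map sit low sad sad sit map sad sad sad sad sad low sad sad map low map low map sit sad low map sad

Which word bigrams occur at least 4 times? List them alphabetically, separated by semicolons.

low map; map low; sad sad

Bigram counts meeting the condition (at least 4 times):
  low map: 5
  map low: 5
  sad sad: 6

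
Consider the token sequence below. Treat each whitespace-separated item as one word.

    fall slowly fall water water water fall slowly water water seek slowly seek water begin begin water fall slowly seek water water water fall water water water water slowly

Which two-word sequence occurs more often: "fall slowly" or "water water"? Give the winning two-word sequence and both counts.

"fall slowly": 3 occurrences
"water water": 8 occurrences

"water water" (8 vs 3)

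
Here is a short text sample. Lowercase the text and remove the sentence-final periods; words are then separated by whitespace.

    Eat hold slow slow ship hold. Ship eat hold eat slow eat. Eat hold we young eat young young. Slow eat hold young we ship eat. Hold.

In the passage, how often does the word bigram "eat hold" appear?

5

Scanning the 26 overlapping bigram windows for "eat hold":
  position 1–2: eat hold
  position 8–9: eat hold
  position 13–14: eat hold
  position 21–22: eat hold
  position 26–27: eat hold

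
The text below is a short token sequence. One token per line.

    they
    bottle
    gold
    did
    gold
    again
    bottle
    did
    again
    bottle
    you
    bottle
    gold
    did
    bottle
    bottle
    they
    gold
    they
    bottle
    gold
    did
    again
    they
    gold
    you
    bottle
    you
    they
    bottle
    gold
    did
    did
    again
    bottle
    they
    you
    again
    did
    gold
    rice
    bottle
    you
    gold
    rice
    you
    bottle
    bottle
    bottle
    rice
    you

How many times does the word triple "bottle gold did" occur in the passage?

4

Scanning the 49 overlapping trigram windows for "bottle gold did":
  position 2–4: bottle gold did
  position 12–14: bottle gold did
  position 20–22: bottle gold did
  position 30–32: bottle gold did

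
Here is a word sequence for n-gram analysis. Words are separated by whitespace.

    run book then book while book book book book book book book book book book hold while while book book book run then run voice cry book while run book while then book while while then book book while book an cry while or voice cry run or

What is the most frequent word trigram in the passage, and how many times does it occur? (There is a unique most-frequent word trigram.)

"book book book", 9 times

Trigram frequencies (highest first):
  book book book: 9
  then book while: 2
  book while book: 2
  while book book: 2
  while then book: 2
  run book then: 1
  … (28 more, each ≤ 1)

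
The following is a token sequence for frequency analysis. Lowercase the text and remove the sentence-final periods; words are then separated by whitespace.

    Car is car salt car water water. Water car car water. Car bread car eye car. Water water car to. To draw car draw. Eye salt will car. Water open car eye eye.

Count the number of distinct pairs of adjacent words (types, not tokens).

24

33 tokens → 32 bigram windows in total.
Repeated bigrams (each contributes count−1 duplicates):
  car water: 4
  water car: 3
  water water: 3
  car eye: 2
8 duplicate windows → 32 − 8 = 24 distinct.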